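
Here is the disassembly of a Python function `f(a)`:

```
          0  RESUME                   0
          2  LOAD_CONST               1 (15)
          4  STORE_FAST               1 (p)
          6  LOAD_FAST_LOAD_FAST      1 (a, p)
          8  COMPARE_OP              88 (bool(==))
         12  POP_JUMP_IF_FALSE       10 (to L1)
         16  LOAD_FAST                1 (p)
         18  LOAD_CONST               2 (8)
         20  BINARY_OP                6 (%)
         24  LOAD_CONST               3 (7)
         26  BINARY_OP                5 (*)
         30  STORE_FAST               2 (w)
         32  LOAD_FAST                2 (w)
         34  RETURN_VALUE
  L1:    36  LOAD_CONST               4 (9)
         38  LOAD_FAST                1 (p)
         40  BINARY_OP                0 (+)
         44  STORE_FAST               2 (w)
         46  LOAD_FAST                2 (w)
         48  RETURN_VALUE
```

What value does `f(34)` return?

24

LOAD_CONST → push 15. Stack: [15]
STORE_FAST p → p=15. Stack: []
LOAD_FAST_LOAD_FAST a,p → push 34,15. Stack: [34, 15]
COMPARE_OP bool(==) → 34 vs 15 = False. Stack: [False]
POP_JUMP_IF_FALSE → pop False; jump. Stack: []
LOAD_CONST → push 9. Stack: [9]
LOAD_FAST p → push 15. Stack: [9, 15]
BINARY_OP + → 9 + 15 = 24. Stack: [24]
STORE_FAST w → w=24. Stack: []
LOAD_FAST w → push 24. Stack: [24]
RETURN_VALUE → return 24.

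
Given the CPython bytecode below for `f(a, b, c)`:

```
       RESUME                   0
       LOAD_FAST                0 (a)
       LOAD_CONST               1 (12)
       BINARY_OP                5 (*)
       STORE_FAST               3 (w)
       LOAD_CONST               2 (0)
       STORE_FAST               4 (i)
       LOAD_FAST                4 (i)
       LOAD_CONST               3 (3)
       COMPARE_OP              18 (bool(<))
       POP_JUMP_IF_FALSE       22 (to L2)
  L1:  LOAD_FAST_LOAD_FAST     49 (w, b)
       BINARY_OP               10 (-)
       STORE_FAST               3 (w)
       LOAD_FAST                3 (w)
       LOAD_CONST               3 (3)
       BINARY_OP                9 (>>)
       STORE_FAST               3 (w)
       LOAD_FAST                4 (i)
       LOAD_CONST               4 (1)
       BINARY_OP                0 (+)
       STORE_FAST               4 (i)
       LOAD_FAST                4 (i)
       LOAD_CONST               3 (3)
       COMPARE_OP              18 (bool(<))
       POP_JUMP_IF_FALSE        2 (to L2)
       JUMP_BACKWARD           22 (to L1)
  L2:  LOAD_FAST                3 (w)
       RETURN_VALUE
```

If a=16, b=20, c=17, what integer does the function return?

-3

LOAD_FAST a → push 16. Stack: [16]
LOAD_CONST → push 12. Stack: [16, 12]
BINARY_OP * → 16 * 12 = 192. Stack: [192]
STORE_FAST w → w=192. Stack: []
LOAD_CONST → push 0. Stack: [0]
STORE_FAST i → i=0. Stack: []
LOAD_FAST i → push 0. Stack: [0]
LOAD_CONST → push 3. Stack: [0, 3]
COMPARE_OP bool(<) → 0 vs 3 = True. Stack: [True]
POP_JUMP_IF_FALSE → pop True; no jump. Stack: []
LOAD_FAST_LOAD_FAST w,b → push 192,20. Stack: [192, 20]
BINARY_OP - → 192 - 20 = 172. Stack: [172]
STORE_FAST w → w=172. Stack: []
LOAD_FAST w → push 172. Stack: [172]
LOAD_CONST → push 3. Stack: [172, 3]
BINARY_OP >> → 172 >> 3 = 21. Stack: [21]
STORE_FAST w → w=21. Stack: []
LOAD_FAST i → push 0. Stack: [0]
LOAD_CONST → push 1. Stack: [0, 1]
BINARY_OP + → 0 + 1 = 1. Stack: [1]
STORE_FAST i → i=1. Stack: []
LOAD_FAST i → push 1. Stack: [1]
LOAD_CONST → push 3. Stack: [1, 3]
COMPARE_OP bool(<) → 1 vs 3 = True. Stack: [True]
POP_JUMP_IF_FALSE → pop True; no jump. Stack: []
LOAD_FAST_LOAD_FAST w,b → push 21,20. Stack: [21, 20]
BINARY_OP - → 21 - 20 = 1. Stack: [1]
STORE_FAST w → w=1. Stack: []
LOAD_FAST w → push 1. Stack: [1]
LOAD_CONST → push 3. Stack: [1, 3]
BINARY_OP >> → 1 >> 3 = 0. Stack: [0]
STORE_FAST w → w=0. Stack: []
LOAD_FAST i → push 1. Stack: [1]
LOAD_CONST → push 1. Stack: [1, 1]
BINARY_OP + → 1 + 1 = 2. Stack: [2]
STORE_FAST i → i=2. Stack: []
LOAD_FAST i → push 2. Stack: [2]
LOAD_CONST → push 3. Stack: [2, 3]
COMPARE_OP bool(<) → 2 vs 3 = True. Stack: [True]
POP_JUMP_IF_FALSE → pop True; no jump. Stack: []
LOAD_FAST_LOAD_FAST w,b → push 0,20. Stack: [0, 20]
BINARY_OP - → 0 - 20 = -20. Stack: [-20]
STORE_FAST w → w=-20. Stack: []
LOAD_FAST w → push -20. Stack: [-20]
LOAD_CONST → push 3. Stack: [-20, 3]
BINARY_OP >> → -20 >> 3 = -3. Stack: [-3]
STORE_FAST w → w=-3. Stack: []
LOAD_FAST i → push 2. Stack: [2]
LOAD_CONST → push 1. Stack: [2, 1]
BINARY_OP + → 2 + 1 = 3. Stack: [3]
STORE_FAST i → i=3. Stack: []
LOAD_FAST i → push 3. Stack: [3]
LOAD_CONST → push 3. Stack: [3, 3]
COMPARE_OP bool(<) → 3 vs 3 = False. Stack: [False]
POP_JUMP_IF_FALSE → pop False; jump. Stack: []
LOAD_FAST w → push -3. Stack: [-3]
RETURN_VALUE → return -3.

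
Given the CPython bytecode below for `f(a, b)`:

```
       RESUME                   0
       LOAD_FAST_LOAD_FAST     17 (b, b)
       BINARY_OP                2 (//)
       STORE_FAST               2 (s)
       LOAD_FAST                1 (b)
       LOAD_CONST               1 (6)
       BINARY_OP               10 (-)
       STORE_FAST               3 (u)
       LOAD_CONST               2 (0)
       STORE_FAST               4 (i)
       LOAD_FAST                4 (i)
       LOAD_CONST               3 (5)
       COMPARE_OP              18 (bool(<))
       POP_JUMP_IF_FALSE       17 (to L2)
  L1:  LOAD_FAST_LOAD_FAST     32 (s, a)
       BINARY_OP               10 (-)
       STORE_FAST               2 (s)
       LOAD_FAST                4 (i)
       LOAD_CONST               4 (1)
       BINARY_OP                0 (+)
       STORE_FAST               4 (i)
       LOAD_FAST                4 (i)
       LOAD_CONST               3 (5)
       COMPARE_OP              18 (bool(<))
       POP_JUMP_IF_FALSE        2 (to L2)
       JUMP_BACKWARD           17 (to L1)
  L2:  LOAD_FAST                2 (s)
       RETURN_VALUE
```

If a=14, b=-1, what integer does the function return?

-69

LOAD_FAST_LOAD_FAST b,b → push -1,-1
BINARY_OP // → -1 // -1 = 1
STORE_FAST s → s=1
LOAD_FAST b → push -1
LOAD_CONST → push 6
BINARY_OP - → -1 - 6 = -7
STORE_FAST u → u=-7
LOAD_CONST → push 0
STORE_FAST i → i=0
LOAD_FAST i → push 0
LOAD_CONST → push 5
COMPARE_OP bool(<) → 0 vs 5 = True
POP_JUMP_IF_FALSE → pop True; no jump
LOAD_FAST_LOAD_FAST s,a → push 1,14
BINARY_OP - → 1 - 14 = -13
STORE_FAST s → s=-13
LOAD_FAST i → push 0
LOAD_CONST → push 1
BINARY_OP + → 0 + 1 = 1
STORE_FAST i → i=1
LOAD_FAST i → push 1
LOAD_CONST → push 5
COMPARE_OP bool(<) → 1 vs 5 = True
POP_JUMP_IF_FALSE → pop True; no jump
LOAD_FAST_LOAD_FAST s,a → push -13,14
BINARY_OP - → -13 - 14 = -27
STORE_FAST s → s=-27
LOAD_FAST i → push 1
LOAD_CONST → push 1
BINARY_OP + → 1 + 1 = 2
STORE_FAST i → i=2
LOAD_FAST i → push 2
LOAD_CONST → push 5
COMPARE_OP bool(<) → 2 vs 5 = True
POP_JUMP_IF_FALSE → pop True; no jump
LOAD_FAST_LOAD_FAST s,a → push -27,14
BINARY_OP - → -27 - 14 = -41
STORE_FAST s → s=-41
LOAD_FAST i → push 2
LOAD_CONST → push 1
BINARY_OP + → 2 + 1 = 3
STORE_FAST i → i=3
LOAD_FAST i → push 3
LOAD_CONST → push 5
COMPARE_OP bool(<) → 3 vs 5 = True
POP_JUMP_IF_FALSE → pop True; no jump
LOAD_FAST_LOAD_FAST s,a → push -41,14
BINARY_OP - → -41 - 14 = -55
STORE_FAST s → s=-55
LOAD_FAST i → push 3
LOAD_CONST → push 1
BINARY_OP + → 3 + 1 = 4
STORE_FAST i → i=4
LOAD_FAST i → push 4
LOAD_CONST → push 5
COMPARE_OP bool(<) → 4 vs 5 = True
POP_JUMP_IF_FALSE → pop True; no jump
LOAD_FAST_LOAD_FAST s,a → push -55,14
BINARY_OP - → -55 - 14 = -69
STORE_FAST s → s=-69
LOAD_FAST i → push 4
LOAD_CONST → push 1
BINARY_OP + → 4 + 1 = 5
STORE_FAST i → i=5
LOAD_FAST i → push 5
LOAD_CONST → push 5
COMPARE_OP bool(<) → 5 vs 5 = False
POP_JUMP_IF_FALSE → pop False; jump
LOAD_FAST s → push -69
RETURN_VALUE → return -69.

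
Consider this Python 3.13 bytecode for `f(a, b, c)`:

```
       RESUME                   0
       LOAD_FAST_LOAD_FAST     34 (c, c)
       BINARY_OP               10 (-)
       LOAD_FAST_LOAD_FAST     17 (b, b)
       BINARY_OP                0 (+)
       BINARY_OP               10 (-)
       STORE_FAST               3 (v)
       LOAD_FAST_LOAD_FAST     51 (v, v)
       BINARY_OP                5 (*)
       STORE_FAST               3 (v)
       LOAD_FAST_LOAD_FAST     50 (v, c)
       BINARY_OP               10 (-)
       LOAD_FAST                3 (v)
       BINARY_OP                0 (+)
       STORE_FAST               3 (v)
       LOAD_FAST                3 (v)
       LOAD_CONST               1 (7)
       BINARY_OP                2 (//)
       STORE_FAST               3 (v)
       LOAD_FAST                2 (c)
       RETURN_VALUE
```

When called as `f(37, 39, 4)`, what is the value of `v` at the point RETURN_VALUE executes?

LOAD_FAST_LOAD_FAST c,c → push 4,4. Stack: [4, 4]
BINARY_OP - → 4 - 4 = 0. Stack: [0]
LOAD_FAST_LOAD_FAST b,b → push 39,39. Stack: [0, 39, 39]
BINARY_OP + → 39 + 39 = 78. Stack: [0, 78]
BINARY_OP - → 0 - 78 = -78. Stack: [-78]
STORE_FAST v → v=-78. Stack: []
LOAD_FAST_LOAD_FAST v,v → push -78,-78. Stack: [-78, -78]
BINARY_OP * → -78 * -78 = 6084. Stack: [6084]
STORE_FAST v → v=6084. Stack: []
LOAD_FAST_LOAD_FAST v,c → push 6084,4. Stack: [6084, 4]
BINARY_OP - → 6084 - 4 = 6080. Stack: [6080]
LOAD_FAST v → push 6084. Stack: [6080, 6084]
BINARY_OP + → 6080 + 6084 = 12164. Stack: [12164]
STORE_FAST v → v=12164. Stack: []
LOAD_FAST v → push 12164. Stack: [12164]
LOAD_CONST → push 7. Stack: [12164, 7]
BINARY_OP // → 12164 // 7 = 1737. Stack: [1737]
STORE_FAST v → v=1737. Stack: []
LOAD_FAST c → push 4. Stack: [4]
RETURN_VALUE → return 4.

1737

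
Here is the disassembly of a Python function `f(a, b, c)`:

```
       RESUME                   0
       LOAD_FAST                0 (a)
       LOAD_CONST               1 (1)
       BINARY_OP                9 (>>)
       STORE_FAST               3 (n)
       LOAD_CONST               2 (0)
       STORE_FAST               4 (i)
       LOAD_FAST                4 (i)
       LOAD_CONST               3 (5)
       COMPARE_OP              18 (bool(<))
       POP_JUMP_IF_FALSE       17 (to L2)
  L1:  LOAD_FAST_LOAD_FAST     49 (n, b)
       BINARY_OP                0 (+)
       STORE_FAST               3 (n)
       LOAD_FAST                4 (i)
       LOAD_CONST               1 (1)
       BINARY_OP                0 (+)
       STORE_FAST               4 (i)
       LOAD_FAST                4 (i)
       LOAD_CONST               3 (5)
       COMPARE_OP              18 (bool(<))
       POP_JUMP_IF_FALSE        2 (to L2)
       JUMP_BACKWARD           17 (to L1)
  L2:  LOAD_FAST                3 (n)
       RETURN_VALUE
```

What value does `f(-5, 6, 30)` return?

27

LOAD_FAST a → push -5
LOAD_CONST → push 1
BINARY_OP >> → -5 >> 1 = -3
STORE_FAST n → n=-3
LOAD_CONST → push 0
STORE_FAST i → i=0
LOAD_FAST i → push 0
LOAD_CONST → push 5
COMPARE_OP bool(<) → 0 vs 5 = True
POP_JUMP_IF_FALSE → pop True; no jump
LOAD_FAST_LOAD_FAST n,b → push -3,6
BINARY_OP + → -3 + 6 = 3
STORE_FAST n → n=3
LOAD_FAST i → push 0
LOAD_CONST → push 1
BINARY_OP + → 0 + 1 = 1
STORE_FAST i → i=1
LOAD_FAST i → push 1
LOAD_CONST → push 5
COMPARE_OP bool(<) → 1 vs 5 = True
POP_JUMP_IF_FALSE → pop True; no jump
LOAD_FAST_LOAD_FAST n,b → push 3,6
BINARY_OP + → 3 + 6 = 9
STORE_FAST n → n=9
LOAD_FAST i → push 1
LOAD_CONST → push 1
BINARY_OP + → 1 + 1 = 2
STORE_FAST i → i=2
LOAD_FAST i → push 2
LOAD_CONST → push 5
COMPARE_OP bool(<) → 2 vs 5 = True
POP_JUMP_IF_FALSE → pop True; no jump
LOAD_FAST_LOAD_FAST n,b → push 9,6
BINARY_OP + → 9 + 6 = 15
STORE_FAST n → n=15
LOAD_FAST i → push 2
LOAD_CONST → push 1
BINARY_OP + → 2 + 1 = 3
STORE_FAST i → i=3
LOAD_FAST i → push 3
LOAD_CONST → push 5
COMPARE_OP bool(<) → 3 vs 5 = True
POP_JUMP_IF_FALSE → pop True; no jump
LOAD_FAST_LOAD_FAST n,b → push 15,6
BINARY_OP + → 15 + 6 = 21
STORE_FAST n → n=21
LOAD_FAST i → push 3
LOAD_CONST → push 1
BINARY_OP + → 3 + 1 = 4
STORE_FAST i → i=4
LOAD_FAST i → push 4
LOAD_CONST → push 5
COMPARE_OP bool(<) → 4 vs 5 = True
POP_JUMP_IF_FALSE → pop True; no jump
LOAD_FAST_LOAD_FAST n,b → push 21,6
BINARY_OP + → 21 + 6 = 27
STORE_FAST n → n=27
LOAD_FAST i → push 4
LOAD_CONST → push 1
BINARY_OP + → 4 + 1 = 5
STORE_FAST i → i=5
LOAD_FAST i → push 5
LOAD_CONST → push 5
COMPARE_OP bool(<) → 5 vs 5 = False
POP_JUMP_IF_FALSE → pop False; jump
LOAD_FAST n → push 27
RETURN_VALUE → return 27.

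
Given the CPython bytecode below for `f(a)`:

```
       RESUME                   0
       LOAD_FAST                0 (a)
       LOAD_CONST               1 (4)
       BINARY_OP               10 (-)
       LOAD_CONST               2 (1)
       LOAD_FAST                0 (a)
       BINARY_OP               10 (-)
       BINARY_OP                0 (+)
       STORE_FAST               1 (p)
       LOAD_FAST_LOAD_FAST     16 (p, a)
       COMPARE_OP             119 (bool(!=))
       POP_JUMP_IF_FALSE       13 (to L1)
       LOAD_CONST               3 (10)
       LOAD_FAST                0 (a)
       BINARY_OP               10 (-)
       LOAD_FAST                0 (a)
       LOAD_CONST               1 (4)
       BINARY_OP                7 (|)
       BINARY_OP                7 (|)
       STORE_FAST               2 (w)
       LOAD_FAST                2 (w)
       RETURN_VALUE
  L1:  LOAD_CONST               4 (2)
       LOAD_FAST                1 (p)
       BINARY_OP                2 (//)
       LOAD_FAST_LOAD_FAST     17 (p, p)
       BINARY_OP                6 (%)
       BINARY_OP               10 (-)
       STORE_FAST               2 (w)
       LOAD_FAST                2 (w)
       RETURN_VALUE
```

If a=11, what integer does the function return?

LOAD_FAST a → push 11. Stack: [11]
LOAD_CONST → push 4. Stack: [11, 4]
BINARY_OP - → 11 - 4 = 7. Stack: [7]
LOAD_CONST → push 1. Stack: [7, 1]
LOAD_FAST a → push 11. Stack: [7, 1, 11]
BINARY_OP - → 1 - 11 = -10. Stack: [7, -10]
BINARY_OP + → 7 + -10 = -3. Stack: [-3]
STORE_FAST p → p=-3. Stack: []
LOAD_FAST_LOAD_FAST p,a → push -3,11. Stack: [-3, 11]
COMPARE_OP bool(!=) → -3 vs 11 = True. Stack: [True]
POP_JUMP_IF_FALSE → pop True; no jump. Stack: []
LOAD_CONST → push 10. Stack: [10]
LOAD_FAST a → push 11. Stack: [10, 11]
BINARY_OP - → 10 - 11 = -1. Stack: [-1]
LOAD_FAST a → push 11. Stack: [-1, 11]
LOAD_CONST → push 4. Stack: [-1, 11, 4]
BINARY_OP | → 11 | 4 = 15. Stack: [-1, 15]
BINARY_OP | → -1 | 15 = -1. Stack: [-1]
STORE_FAST w → w=-1. Stack: []
LOAD_FAST w → push -1. Stack: [-1]
RETURN_VALUE → return -1.

-1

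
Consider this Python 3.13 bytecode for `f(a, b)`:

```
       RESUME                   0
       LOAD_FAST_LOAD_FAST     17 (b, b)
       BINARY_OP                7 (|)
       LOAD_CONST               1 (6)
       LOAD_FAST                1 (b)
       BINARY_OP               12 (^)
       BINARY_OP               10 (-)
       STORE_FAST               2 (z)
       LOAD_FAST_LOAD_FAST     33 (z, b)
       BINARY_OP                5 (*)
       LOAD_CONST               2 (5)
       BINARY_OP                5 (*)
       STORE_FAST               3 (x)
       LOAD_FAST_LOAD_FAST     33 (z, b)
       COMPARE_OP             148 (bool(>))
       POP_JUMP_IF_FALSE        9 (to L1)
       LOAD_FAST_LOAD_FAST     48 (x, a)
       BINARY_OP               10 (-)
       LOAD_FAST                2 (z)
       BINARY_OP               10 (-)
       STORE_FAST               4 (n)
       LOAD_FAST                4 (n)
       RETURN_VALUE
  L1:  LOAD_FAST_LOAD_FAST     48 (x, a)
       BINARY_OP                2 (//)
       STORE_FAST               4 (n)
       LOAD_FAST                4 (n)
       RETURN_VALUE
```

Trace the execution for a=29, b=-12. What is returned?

LOAD_FAST_LOAD_FAST b,b → push -12,-12. Stack: [-12, -12]
BINARY_OP | → -12 | -12 = -12. Stack: [-12]
LOAD_CONST → push 6. Stack: [-12, 6]
LOAD_FAST b → push -12. Stack: [-12, 6, -12]
BINARY_OP ^ → 6 ^ -12 = -14. Stack: [-12, -14]
BINARY_OP - → -12 - -14 = 2. Stack: [2]
STORE_FAST z → z=2. Stack: []
LOAD_FAST_LOAD_FAST z,b → push 2,-12. Stack: [2, -12]
BINARY_OP * → 2 * -12 = -24. Stack: [-24]
LOAD_CONST → push 5. Stack: [-24, 5]
BINARY_OP * → -24 * 5 = -120. Stack: [-120]
STORE_FAST x → x=-120. Stack: []
LOAD_FAST_LOAD_FAST z,b → push 2,-12. Stack: [2, -12]
COMPARE_OP bool(>) → 2 vs -12 = True. Stack: [True]
POP_JUMP_IF_FALSE → pop True; no jump. Stack: []
LOAD_FAST_LOAD_FAST x,a → push -120,29. Stack: [-120, 29]
BINARY_OP - → -120 - 29 = -149. Stack: [-149]
LOAD_FAST z → push 2. Stack: [-149, 2]
BINARY_OP - → -149 - 2 = -151. Stack: [-151]
STORE_FAST n → n=-151. Stack: []
LOAD_FAST n → push -151. Stack: [-151]
RETURN_VALUE → return -151.

-151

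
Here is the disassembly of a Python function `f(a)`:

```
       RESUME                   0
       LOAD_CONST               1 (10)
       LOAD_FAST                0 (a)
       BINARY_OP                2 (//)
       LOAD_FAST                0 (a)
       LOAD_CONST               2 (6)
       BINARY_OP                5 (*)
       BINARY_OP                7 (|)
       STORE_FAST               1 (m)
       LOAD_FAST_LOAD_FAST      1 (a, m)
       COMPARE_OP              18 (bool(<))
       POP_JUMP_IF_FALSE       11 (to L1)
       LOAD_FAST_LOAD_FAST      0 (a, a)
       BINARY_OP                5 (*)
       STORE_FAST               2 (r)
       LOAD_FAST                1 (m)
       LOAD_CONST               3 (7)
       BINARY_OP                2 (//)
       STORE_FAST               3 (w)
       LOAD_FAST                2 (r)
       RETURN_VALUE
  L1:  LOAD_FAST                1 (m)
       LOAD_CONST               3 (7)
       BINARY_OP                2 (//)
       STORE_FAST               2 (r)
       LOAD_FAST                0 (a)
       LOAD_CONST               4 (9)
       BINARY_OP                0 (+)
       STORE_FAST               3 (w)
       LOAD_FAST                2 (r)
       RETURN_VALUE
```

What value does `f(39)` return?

LOAD_CONST → push 10. Stack: [10]
LOAD_FAST a → push 39. Stack: [10, 39]
BINARY_OP // → 10 // 39 = 0. Stack: [0]
LOAD_FAST a → push 39. Stack: [0, 39]
LOAD_CONST → push 6. Stack: [0, 39, 6]
BINARY_OP * → 39 * 6 = 234. Stack: [0, 234]
BINARY_OP | → 0 | 234 = 234. Stack: [234]
STORE_FAST m → m=234. Stack: []
LOAD_FAST_LOAD_FAST a,m → push 39,234. Stack: [39, 234]
COMPARE_OP bool(<) → 39 vs 234 = True. Stack: [True]
POP_JUMP_IF_FALSE → pop True; no jump. Stack: []
LOAD_FAST_LOAD_FAST a,a → push 39,39. Stack: [39, 39]
BINARY_OP * → 39 * 39 = 1521. Stack: [1521]
STORE_FAST r → r=1521. Stack: []
LOAD_FAST m → push 234. Stack: [234]
LOAD_CONST → push 7. Stack: [234, 7]
BINARY_OP // → 234 // 7 = 33. Stack: [33]
STORE_FAST w → w=33. Stack: []
LOAD_FAST r → push 1521. Stack: [1521]
RETURN_VALUE → return 1521.

1521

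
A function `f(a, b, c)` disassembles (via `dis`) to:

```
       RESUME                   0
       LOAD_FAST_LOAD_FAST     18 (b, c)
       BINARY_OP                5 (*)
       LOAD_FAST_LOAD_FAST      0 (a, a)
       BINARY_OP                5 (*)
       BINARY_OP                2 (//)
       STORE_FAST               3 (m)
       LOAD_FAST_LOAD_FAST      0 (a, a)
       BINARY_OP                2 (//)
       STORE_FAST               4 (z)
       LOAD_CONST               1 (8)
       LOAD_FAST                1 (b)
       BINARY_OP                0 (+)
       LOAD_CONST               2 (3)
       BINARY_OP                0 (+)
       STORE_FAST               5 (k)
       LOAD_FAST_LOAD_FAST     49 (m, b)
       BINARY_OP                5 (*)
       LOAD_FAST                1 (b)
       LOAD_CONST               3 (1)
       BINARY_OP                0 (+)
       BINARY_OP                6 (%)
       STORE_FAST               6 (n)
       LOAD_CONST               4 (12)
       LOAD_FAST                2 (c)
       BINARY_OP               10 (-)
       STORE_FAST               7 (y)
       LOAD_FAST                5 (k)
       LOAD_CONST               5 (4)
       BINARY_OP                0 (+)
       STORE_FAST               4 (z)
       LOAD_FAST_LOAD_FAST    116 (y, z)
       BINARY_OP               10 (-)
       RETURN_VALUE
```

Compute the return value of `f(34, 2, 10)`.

LOAD_FAST_LOAD_FAST b,c → push 2,10. Stack: [2, 10]
BINARY_OP * → 2 * 10 = 20. Stack: [20]
LOAD_FAST_LOAD_FAST a,a → push 34,34. Stack: [20, 34, 34]
BINARY_OP * → 34 * 34 = 1156. Stack: [20, 1156]
BINARY_OP // → 20 // 1156 = 0. Stack: [0]
STORE_FAST m → m=0. Stack: []
LOAD_FAST_LOAD_FAST a,a → push 34,34. Stack: [34, 34]
BINARY_OP // → 34 // 34 = 1. Stack: [1]
STORE_FAST z → z=1. Stack: []
LOAD_CONST → push 8. Stack: [8]
LOAD_FAST b → push 2. Stack: [8, 2]
BINARY_OP + → 8 + 2 = 10. Stack: [10]
LOAD_CONST → push 3. Stack: [10, 3]
BINARY_OP + → 10 + 3 = 13. Stack: [13]
STORE_FAST k → k=13. Stack: []
LOAD_FAST_LOAD_FAST m,b → push 0,2. Stack: [0, 2]
BINARY_OP * → 0 * 2 = 0. Stack: [0]
LOAD_FAST b → push 2. Stack: [0, 2]
LOAD_CONST → push 1. Stack: [0, 2, 1]
BINARY_OP + → 2 + 1 = 3. Stack: [0, 3]
BINARY_OP % → 0 % 3 = 0. Stack: [0]
STORE_FAST n → n=0. Stack: []
LOAD_CONST → push 12. Stack: [12]
LOAD_FAST c → push 10. Stack: [12, 10]
BINARY_OP - → 12 - 10 = 2. Stack: [2]
STORE_FAST y → y=2. Stack: []
LOAD_FAST k → push 13. Stack: [13]
LOAD_CONST → push 4. Stack: [13, 4]
BINARY_OP + → 13 + 4 = 17. Stack: [17]
STORE_FAST z → z=17. Stack: []
LOAD_FAST_LOAD_FAST y,z → push 2,17. Stack: [2, 17]
BINARY_OP - → 2 - 17 = -15. Stack: [-15]
RETURN_VALUE → return -15.

-15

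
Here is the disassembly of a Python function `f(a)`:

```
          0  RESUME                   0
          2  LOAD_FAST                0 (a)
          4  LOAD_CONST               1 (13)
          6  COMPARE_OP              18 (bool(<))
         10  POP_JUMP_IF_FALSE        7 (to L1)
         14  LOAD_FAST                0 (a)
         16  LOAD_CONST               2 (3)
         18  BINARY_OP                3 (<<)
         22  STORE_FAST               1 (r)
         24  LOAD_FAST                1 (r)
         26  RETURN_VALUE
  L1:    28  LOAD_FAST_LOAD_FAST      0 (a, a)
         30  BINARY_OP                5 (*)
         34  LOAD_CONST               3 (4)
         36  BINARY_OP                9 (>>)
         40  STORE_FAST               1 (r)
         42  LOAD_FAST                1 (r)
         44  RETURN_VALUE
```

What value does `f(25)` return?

39

LOAD_FAST a → push 25. Stack: [25]
LOAD_CONST → push 13. Stack: [25, 13]
COMPARE_OP bool(<) → 25 vs 13 = False. Stack: [False]
POP_JUMP_IF_FALSE → pop False; jump. Stack: []
LOAD_FAST_LOAD_FAST a,a → push 25,25. Stack: [25, 25]
BINARY_OP * → 25 * 25 = 625. Stack: [625]
LOAD_CONST → push 4. Stack: [625, 4]
BINARY_OP >> → 625 >> 4 = 39. Stack: [39]
STORE_FAST r → r=39. Stack: []
LOAD_FAST r → push 39. Stack: [39]
RETURN_VALUE → return 39.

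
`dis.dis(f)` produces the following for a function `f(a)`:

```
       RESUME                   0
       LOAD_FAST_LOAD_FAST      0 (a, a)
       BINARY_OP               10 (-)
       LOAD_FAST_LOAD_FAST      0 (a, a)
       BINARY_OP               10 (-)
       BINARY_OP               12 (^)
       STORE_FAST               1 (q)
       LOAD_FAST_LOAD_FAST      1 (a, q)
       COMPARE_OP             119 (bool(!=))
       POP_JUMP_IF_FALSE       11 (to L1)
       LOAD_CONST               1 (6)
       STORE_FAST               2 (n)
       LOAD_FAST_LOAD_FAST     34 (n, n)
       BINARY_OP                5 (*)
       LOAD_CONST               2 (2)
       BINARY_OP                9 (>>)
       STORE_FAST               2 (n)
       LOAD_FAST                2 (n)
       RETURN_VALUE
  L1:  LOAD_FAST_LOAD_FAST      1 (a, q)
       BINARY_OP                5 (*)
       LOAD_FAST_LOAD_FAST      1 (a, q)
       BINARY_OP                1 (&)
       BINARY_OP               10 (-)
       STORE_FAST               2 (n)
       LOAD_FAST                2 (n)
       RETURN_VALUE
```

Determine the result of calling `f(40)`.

LOAD_FAST_LOAD_FAST a,a → push 40,40. Stack: [40, 40]
BINARY_OP - → 40 - 40 = 0. Stack: [0]
LOAD_FAST_LOAD_FAST a,a → push 40,40. Stack: [0, 40, 40]
BINARY_OP - → 40 - 40 = 0. Stack: [0, 0]
BINARY_OP ^ → 0 ^ 0 = 0. Stack: [0]
STORE_FAST q → q=0. Stack: []
LOAD_FAST_LOAD_FAST a,q → push 40,0. Stack: [40, 0]
COMPARE_OP bool(!=) → 40 vs 0 = True. Stack: [True]
POP_JUMP_IF_FALSE → pop True; no jump. Stack: []
LOAD_CONST → push 6. Stack: [6]
STORE_FAST n → n=6. Stack: []
LOAD_FAST_LOAD_FAST n,n → push 6,6. Stack: [6, 6]
BINARY_OP * → 6 * 6 = 36. Stack: [36]
LOAD_CONST → push 2. Stack: [36, 2]
BINARY_OP >> → 36 >> 2 = 9. Stack: [9]
STORE_FAST n → n=9. Stack: []
LOAD_FAST n → push 9. Stack: [9]
RETURN_VALUE → return 9.

9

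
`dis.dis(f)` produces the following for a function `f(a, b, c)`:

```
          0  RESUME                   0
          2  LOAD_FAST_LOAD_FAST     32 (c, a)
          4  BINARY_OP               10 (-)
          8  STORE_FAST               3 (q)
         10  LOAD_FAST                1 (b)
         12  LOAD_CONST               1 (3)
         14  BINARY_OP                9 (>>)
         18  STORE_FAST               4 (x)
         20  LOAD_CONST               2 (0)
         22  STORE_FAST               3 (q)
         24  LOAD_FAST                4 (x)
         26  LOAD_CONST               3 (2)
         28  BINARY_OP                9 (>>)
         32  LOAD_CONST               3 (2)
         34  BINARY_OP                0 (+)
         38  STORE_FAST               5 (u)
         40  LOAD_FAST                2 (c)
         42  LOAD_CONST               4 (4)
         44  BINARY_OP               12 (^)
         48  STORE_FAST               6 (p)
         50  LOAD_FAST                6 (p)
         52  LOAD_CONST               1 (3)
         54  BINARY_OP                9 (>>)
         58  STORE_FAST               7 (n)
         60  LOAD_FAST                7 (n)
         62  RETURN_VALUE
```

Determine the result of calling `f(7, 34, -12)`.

-2

LOAD_FAST_LOAD_FAST c,a → push -12,7. Stack: [-12, 7]
BINARY_OP - → -12 - 7 = -19. Stack: [-19]
STORE_FAST q → q=-19. Stack: []
LOAD_FAST b → push 34. Stack: [34]
LOAD_CONST → push 3. Stack: [34, 3]
BINARY_OP >> → 34 >> 3 = 4. Stack: [4]
STORE_FAST x → x=4. Stack: []
LOAD_CONST → push 0. Stack: [0]
STORE_FAST q → q=0. Stack: []
LOAD_FAST x → push 4. Stack: [4]
LOAD_CONST → push 2. Stack: [4, 2]
BINARY_OP >> → 4 >> 2 = 1. Stack: [1]
LOAD_CONST → push 2. Stack: [1, 2]
BINARY_OP + → 1 + 2 = 3. Stack: [3]
STORE_FAST u → u=3. Stack: []
LOAD_FAST c → push -12. Stack: [-12]
LOAD_CONST → push 4. Stack: [-12, 4]
BINARY_OP ^ → -12 ^ 4 = -16. Stack: [-16]
STORE_FAST p → p=-16. Stack: []
LOAD_FAST p → push -16. Stack: [-16]
LOAD_CONST → push 3. Stack: [-16, 3]
BINARY_OP >> → -16 >> 3 = -2. Stack: [-2]
STORE_FAST n → n=-2. Stack: []
LOAD_FAST n → push -2. Stack: [-2]
RETURN_VALUE → return -2.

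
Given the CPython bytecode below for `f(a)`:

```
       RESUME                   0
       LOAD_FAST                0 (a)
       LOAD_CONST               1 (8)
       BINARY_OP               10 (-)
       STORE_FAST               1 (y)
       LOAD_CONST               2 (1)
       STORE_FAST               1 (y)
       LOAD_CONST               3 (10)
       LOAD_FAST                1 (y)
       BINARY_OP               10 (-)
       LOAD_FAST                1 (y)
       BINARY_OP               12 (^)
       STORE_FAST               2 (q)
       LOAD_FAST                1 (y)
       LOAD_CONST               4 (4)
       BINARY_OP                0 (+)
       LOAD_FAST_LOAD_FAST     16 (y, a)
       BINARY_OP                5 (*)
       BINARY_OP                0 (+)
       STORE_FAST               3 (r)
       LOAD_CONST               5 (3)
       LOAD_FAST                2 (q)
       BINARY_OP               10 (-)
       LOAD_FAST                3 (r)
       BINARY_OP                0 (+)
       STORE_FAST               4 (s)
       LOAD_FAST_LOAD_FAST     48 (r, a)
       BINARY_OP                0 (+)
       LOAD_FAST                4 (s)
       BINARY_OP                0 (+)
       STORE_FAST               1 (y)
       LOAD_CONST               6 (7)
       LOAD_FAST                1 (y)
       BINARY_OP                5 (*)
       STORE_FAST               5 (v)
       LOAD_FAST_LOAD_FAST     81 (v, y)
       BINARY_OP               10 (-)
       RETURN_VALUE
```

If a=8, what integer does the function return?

LOAD_FAST a → push 8. Stack: [8]
LOAD_CONST → push 8. Stack: [8, 8]
BINARY_OP - → 8 - 8 = 0. Stack: [0]
STORE_FAST y → y=0. Stack: []
LOAD_CONST → push 1. Stack: [1]
STORE_FAST y → y=1. Stack: []
LOAD_CONST → push 10. Stack: [10]
LOAD_FAST y → push 1. Stack: [10, 1]
BINARY_OP - → 10 - 1 = 9. Stack: [9]
LOAD_FAST y → push 1. Stack: [9, 1]
BINARY_OP ^ → 9 ^ 1 = 8. Stack: [8]
STORE_FAST q → q=8. Stack: []
LOAD_FAST y → push 1. Stack: [1]
LOAD_CONST → push 4. Stack: [1, 4]
BINARY_OP + → 1 + 4 = 5. Stack: [5]
LOAD_FAST_LOAD_FAST y,a → push 1,8. Stack: [5, 1, 8]
BINARY_OP * → 1 * 8 = 8. Stack: [5, 8]
BINARY_OP + → 5 + 8 = 13. Stack: [13]
STORE_FAST r → r=13. Stack: []
LOAD_CONST → push 3. Stack: [3]
LOAD_FAST q → push 8. Stack: [3, 8]
BINARY_OP - → 3 - 8 = -5. Stack: [-5]
LOAD_FAST r → push 13. Stack: [-5, 13]
BINARY_OP + → -5 + 13 = 8. Stack: [8]
STORE_FAST s → s=8. Stack: []
LOAD_FAST_LOAD_FAST r,a → push 13,8. Stack: [13, 8]
BINARY_OP + → 13 + 8 = 21. Stack: [21]
LOAD_FAST s → push 8. Stack: [21, 8]
BINARY_OP + → 21 + 8 = 29. Stack: [29]
STORE_FAST y → y=29. Stack: []
LOAD_CONST → push 7. Stack: [7]
LOAD_FAST y → push 29. Stack: [7, 29]
BINARY_OP * → 7 * 29 = 203. Stack: [203]
STORE_FAST v → v=203. Stack: []
LOAD_FAST_LOAD_FAST v,y → push 203,29. Stack: [203, 29]
BINARY_OP - → 203 - 29 = 174. Stack: [174]
RETURN_VALUE → return 174.

174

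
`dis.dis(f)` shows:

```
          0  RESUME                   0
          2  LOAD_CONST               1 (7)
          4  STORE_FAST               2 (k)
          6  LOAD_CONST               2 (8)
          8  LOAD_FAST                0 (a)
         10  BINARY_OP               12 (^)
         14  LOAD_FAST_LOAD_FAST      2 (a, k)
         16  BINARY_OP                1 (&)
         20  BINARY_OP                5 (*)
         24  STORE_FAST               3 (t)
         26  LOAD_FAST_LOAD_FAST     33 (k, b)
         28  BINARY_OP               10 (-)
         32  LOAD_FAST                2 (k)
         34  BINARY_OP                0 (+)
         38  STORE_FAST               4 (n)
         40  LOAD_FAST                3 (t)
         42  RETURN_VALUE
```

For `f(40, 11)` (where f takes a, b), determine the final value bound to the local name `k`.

LOAD_CONST → push 7. Stack: [7]
STORE_FAST k → k=7. Stack: []
LOAD_CONST → push 8. Stack: [8]
LOAD_FAST a → push 40. Stack: [8, 40]
BINARY_OP ^ → 8 ^ 40 = 32. Stack: [32]
LOAD_FAST_LOAD_FAST a,k → push 40,7. Stack: [32, 40, 7]
BINARY_OP & → 40 & 7 = 0. Stack: [32, 0]
BINARY_OP * → 32 * 0 = 0. Stack: [0]
STORE_FAST t → t=0. Stack: []
LOAD_FAST_LOAD_FAST k,b → push 7,11. Stack: [7, 11]
BINARY_OP - → 7 - 11 = -4. Stack: [-4]
LOAD_FAST k → push 7. Stack: [-4, 7]
BINARY_OP + → -4 + 7 = 3. Stack: [3]
STORE_FAST n → n=3. Stack: []
LOAD_FAST t → push 0. Stack: [0]
RETURN_VALUE → return 0.

7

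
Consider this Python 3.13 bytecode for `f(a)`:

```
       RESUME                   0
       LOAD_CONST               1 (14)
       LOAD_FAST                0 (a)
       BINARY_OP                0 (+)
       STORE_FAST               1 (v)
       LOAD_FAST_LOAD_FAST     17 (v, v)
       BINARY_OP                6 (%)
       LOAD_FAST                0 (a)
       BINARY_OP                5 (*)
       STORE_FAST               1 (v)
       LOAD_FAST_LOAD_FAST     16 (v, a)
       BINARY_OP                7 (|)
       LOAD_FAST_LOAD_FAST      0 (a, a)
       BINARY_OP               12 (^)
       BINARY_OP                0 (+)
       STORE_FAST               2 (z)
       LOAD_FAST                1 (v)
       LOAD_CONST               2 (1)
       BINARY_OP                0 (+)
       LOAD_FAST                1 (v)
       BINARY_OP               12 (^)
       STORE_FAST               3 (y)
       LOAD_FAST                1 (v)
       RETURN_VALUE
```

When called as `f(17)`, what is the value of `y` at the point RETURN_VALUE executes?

1

LOAD_CONST → push 14. Stack: [14]
LOAD_FAST a → push 17. Stack: [14, 17]
BINARY_OP + → 14 + 17 = 31. Stack: [31]
STORE_FAST v → v=31. Stack: []
LOAD_FAST_LOAD_FAST v,v → push 31,31. Stack: [31, 31]
BINARY_OP % → 31 % 31 = 0. Stack: [0]
LOAD_FAST a → push 17. Stack: [0, 17]
BINARY_OP * → 0 * 17 = 0. Stack: [0]
STORE_FAST v → v=0. Stack: []
LOAD_FAST_LOAD_FAST v,a → push 0,17. Stack: [0, 17]
BINARY_OP | → 0 | 17 = 17. Stack: [17]
LOAD_FAST_LOAD_FAST a,a → push 17,17. Stack: [17, 17, 17]
BINARY_OP ^ → 17 ^ 17 = 0. Stack: [17, 0]
BINARY_OP + → 17 + 0 = 17. Stack: [17]
STORE_FAST z → z=17. Stack: []
LOAD_FAST v → push 0. Stack: [0]
LOAD_CONST → push 1. Stack: [0, 1]
BINARY_OP + → 0 + 1 = 1. Stack: [1]
LOAD_FAST v → push 0. Stack: [1, 0]
BINARY_OP ^ → 1 ^ 0 = 1. Stack: [1]
STORE_FAST y → y=1. Stack: []
LOAD_FAST v → push 0. Stack: [0]
RETURN_VALUE → return 0.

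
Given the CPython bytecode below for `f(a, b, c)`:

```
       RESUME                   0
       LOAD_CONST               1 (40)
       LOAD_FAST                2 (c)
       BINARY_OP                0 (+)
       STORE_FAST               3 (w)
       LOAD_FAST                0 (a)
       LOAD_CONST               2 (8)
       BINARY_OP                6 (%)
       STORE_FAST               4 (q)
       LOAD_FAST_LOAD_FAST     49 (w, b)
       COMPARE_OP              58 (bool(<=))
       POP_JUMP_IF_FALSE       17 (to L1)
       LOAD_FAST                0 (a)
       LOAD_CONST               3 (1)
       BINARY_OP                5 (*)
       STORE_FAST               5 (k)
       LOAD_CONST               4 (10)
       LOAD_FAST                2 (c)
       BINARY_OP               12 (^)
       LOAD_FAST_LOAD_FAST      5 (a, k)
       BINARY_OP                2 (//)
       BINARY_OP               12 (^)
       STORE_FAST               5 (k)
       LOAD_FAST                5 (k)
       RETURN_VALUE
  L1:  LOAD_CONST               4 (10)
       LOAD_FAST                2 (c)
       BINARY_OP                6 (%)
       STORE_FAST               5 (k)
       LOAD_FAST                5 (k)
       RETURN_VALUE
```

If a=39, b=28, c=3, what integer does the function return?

1

LOAD_CONST → push 40. Stack: [40]
LOAD_FAST c → push 3. Stack: [40, 3]
BINARY_OP + → 40 + 3 = 43. Stack: [43]
STORE_FAST w → w=43. Stack: []
LOAD_FAST a → push 39. Stack: [39]
LOAD_CONST → push 8. Stack: [39, 8]
BINARY_OP % → 39 % 8 = 7. Stack: [7]
STORE_FAST q → q=7. Stack: []
LOAD_FAST_LOAD_FAST w,b → push 43,28. Stack: [43, 28]
COMPARE_OP bool(<=) → 43 vs 28 = False. Stack: [False]
POP_JUMP_IF_FALSE → pop False; jump. Stack: []
LOAD_CONST → push 10. Stack: [10]
LOAD_FAST c → push 3. Stack: [10, 3]
BINARY_OP % → 10 % 3 = 1. Stack: [1]
STORE_FAST k → k=1. Stack: []
LOAD_FAST k → push 1. Stack: [1]
RETURN_VALUE → return 1.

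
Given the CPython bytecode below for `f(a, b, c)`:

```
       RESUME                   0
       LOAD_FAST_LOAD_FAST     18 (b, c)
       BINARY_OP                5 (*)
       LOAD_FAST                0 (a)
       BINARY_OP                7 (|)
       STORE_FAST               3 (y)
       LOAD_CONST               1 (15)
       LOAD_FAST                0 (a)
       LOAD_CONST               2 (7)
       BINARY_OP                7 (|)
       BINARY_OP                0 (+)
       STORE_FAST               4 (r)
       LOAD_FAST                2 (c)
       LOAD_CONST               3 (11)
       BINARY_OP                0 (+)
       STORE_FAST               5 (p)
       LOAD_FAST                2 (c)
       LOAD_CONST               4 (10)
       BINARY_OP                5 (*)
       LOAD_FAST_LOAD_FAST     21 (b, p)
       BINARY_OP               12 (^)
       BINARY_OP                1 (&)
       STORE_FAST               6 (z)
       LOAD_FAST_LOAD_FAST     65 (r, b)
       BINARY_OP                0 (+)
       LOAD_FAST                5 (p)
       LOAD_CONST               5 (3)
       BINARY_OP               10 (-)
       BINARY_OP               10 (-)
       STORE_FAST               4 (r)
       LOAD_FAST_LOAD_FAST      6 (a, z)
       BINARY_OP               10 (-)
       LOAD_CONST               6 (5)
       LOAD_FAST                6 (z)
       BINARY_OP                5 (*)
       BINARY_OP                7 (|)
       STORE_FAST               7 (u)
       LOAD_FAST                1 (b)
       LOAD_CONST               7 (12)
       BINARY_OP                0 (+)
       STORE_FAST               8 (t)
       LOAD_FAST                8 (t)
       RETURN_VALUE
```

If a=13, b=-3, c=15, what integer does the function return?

LOAD_FAST_LOAD_FAST b,c → push -3,15. Stack: [-3, 15]
BINARY_OP * → -3 * 15 = -45. Stack: [-45]
LOAD_FAST a → push 13. Stack: [-45, 13]
BINARY_OP | → -45 | 13 = -33. Stack: [-33]
STORE_FAST y → y=-33. Stack: []
LOAD_CONST → push 15. Stack: [15]
LOAD_FAST a → push 13. Stack: [15, 13]
LOAD_CONST → push 7. Stack: [15, 13, 7]
BINARY_OP | → 13 | 7 = 15. Stack: [15, 15]
BINARY_OP + → 15 + 15 = 30. Stack: [30]
STORE_FAST r → r=30. Stack: []
LOAD_FAST c → push 15. Stack: [15]
LOAD_CONST → push 11. Stack: [15, 11]
BINARY_OP + → 15 + 11 = 26. Stack: [26]
STORE_FAST p → p=26. Stack: []
LOAD_FAST c → push 15. Stack: [15]
LOAD_CONST → push 10. Stack: [15, 10]
BINARY_OP * → 15 * 10 = 150. Stack: [150]
LOAD_FAST_LOAD_FAST b,p → push -3,26. Stack: [150, -3, 26]
BINARY_OP ^ → -3 ^ 26 = -25. Stack: [150, -25]
BINARY_OP & → 150 & -25 = 134. Stack: [134]
STORE_FAST z → z=134. Stack: []
LOAD_FAST_LOAD_FAST r,b → push 30,-3. Stack: [30, -3]
BINARY_OP + → 30 + -3 = 27. Stack: [27]
LOAD_FAST p → push 26. Stack: [27, 26]
LOAD_CONST → push 3. Stack: [27, 26, 3]
BINARY_OP - → 26 - 3 = 23. Stack: [27, 23]
BINARY_OP - → 27 - 23 = 4. Stack: [4]
STORE_FAST r → r=4. Stack: []
LOAD_FAST_LOAD_FAST a,z → push 13,134. Stack: [13, 134]
BINARY_OP - → 13 - 134 = -121. Stack: [-121]
LOAD_CONST → push 5. Stack: [-121, 5]
LOAD_FAST z → push 134. Stack: [-121, 5, 134]
BINARY_OP * → 5 * 134 = 670. Stack: [-121, 670]
BINARY_OP | → -121 | 670 = -97. Stack: [-97]
STORE_FAST u → u=-97. Stack: []
LOAD_FAST b → push -3. Stack: [-3]
LOAD_CONST → push 12. Stack: [-3, 12]
BINARY_OP + → -3 + 12 = 9. Stack: [9]
STORE_FAST t → t=9. Stack: []
LOAD_FAST t → push 9. Stack: [9]
RETURN_VALUE → return 9.

9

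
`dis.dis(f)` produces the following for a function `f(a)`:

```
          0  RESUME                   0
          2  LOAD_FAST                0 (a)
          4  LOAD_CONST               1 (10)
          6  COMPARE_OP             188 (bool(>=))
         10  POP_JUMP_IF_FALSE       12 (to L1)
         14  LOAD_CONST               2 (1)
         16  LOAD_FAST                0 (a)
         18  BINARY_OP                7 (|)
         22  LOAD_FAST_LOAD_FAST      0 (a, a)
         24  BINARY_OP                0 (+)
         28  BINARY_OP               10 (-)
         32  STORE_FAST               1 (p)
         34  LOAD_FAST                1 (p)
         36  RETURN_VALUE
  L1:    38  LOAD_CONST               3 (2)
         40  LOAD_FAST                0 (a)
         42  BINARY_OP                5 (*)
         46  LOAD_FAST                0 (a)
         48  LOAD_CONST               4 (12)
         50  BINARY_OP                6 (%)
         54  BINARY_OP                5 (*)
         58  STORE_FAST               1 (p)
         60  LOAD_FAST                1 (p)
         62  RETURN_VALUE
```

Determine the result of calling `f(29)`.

-29

LOAD_FAST a → push 29. Stack: [29]
LOAD_CONST → push 10. Stack: [29, 10]
COMPARE_OP bool(>=) → 29 vs 10 = True. Stack: [True]
POP_JUMP_IF_FALSE → pop True; no jump. Stack: []
LOAD_CONST → push 1. Stack: [1]
LOAD_FAST a → push 29. Stack: [1, 29]
BINARY_OP | → 1 | 29 = 29. Stack: [29]
LOAD_FAST_LOAD_FAST a,a → push 29,29. Stack: [29, 29, 29]
BINARY_OP + → 29 + 29 = 58. Stack: [29, 58]
BINARY_OP - → 29 - 58 = -29. Stack: [-29]
STORE_FAST p → p=-29. Stack: []
LOAD_FAST p → push -29. Stack: [-29]
RETURN_VALUE → return -29.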